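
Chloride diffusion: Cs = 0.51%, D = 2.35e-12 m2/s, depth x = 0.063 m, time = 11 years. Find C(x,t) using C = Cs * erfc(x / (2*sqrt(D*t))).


t_seconds = 11 * 365.25 * 24 * 3600 = 347133600.0 s
arg = 0.063 / (2 * sqrt(2.35e-12 * 347133600.0))
= 1.1029
erfc(1.1029) = 0.1188
C = 0.51 * 0.1188 = 0.0606%

0.0606


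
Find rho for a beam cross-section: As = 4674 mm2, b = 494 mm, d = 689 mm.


rho = As / (b * d)
= 4674 / (494 * 689)
= 0.0137

0.0137


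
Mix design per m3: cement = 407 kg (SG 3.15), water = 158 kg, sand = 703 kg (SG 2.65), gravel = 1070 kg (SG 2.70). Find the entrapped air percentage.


Vol cement = 407 / (3.15 * 1000) = 0.129206 m3
Vol water = 158 / 1000 = 0.158 m3
Vol sand = 703 / (2.65 * 1000) = 0.265283 m3
Vol gravel = 1070 / (2.70 * 1000) = 0.396296 m3
Total solid + water volume = 0.948786 m3
Air = (1 - 0.948786) * 100 = 5.12%

5.12


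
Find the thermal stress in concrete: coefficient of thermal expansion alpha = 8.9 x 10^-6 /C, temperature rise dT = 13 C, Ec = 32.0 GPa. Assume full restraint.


sigma = alpha * dT * Ec
= 8.9e-6 * 13 * 32.0 * 1000
= 3.702 MPa

3.702


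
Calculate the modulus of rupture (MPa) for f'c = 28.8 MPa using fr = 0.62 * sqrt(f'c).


fr = 0.62 * sqrt(28.8)
= 3.327 MPa

3.327


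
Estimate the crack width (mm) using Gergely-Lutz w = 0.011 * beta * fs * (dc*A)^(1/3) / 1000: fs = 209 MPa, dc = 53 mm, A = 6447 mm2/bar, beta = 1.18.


w = 0.011 * beta * fs * (dc * A)^(1/3) / 1000
= 0.011 * 1.18 * 209 * (53 * 6447)^(1/3) / 1000
= 0.19 mm

0.19


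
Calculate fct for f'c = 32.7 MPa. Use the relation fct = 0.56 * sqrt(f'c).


fct = 0.56 * sqrt(32.7)
= 0.56 * 5.718
= 3.202 MPa

3.202


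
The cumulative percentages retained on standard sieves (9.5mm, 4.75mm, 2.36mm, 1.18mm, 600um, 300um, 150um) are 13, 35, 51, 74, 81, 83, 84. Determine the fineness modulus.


FM = sum(cumulative % retained) / 100
= 421 / 100
= 4.21

4.21


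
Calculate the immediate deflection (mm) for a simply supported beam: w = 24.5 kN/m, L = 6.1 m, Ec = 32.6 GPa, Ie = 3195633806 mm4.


Convert: L = 6.1 m = 6100 mm, Ec = 32.6 GPa = 32600 MPa
delta = 5 * 24.5 * 6100^4 / (384 * 32600 * 3195633806)
= 4.24 mm

4.24


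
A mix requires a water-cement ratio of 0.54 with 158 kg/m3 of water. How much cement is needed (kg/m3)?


Cement = water / (w/c)
= 158 / 0.54
= 292.6 kg/m3

292.6


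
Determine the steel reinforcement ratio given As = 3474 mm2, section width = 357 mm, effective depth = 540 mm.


rho = As / (b * d)
= 3474 / (357 * 540)
= 0.018

0.018


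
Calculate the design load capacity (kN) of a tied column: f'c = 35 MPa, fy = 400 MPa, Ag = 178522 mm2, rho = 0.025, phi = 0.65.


Ast = rho * Ag = 0.025 * 178522 = 4463.05 mm2
phi*Pn = 0.65 * 0.80 * (0.85 * 35 * (178522 - 4463.05) + 400 * 4463.05) / 1000
= 3621.01 kN

3621.01


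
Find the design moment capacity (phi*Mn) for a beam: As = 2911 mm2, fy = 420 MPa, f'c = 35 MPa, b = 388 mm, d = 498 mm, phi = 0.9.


a = As * fy / (0.85 * f'c * b)
= 2911 * 420 / (0.85 * 35 * 388)
= 105.9187 mm
Mn = As * fy * (d - a/2) / 10^6
= 544.1156 kN-m
phi*Mn = 0.9 * 544.1156 = 489.7 kN-m

489.7


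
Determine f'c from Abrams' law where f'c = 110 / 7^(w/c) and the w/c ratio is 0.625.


f'c = 110 / 7^0.625
= 110 / 3.374
= 32.6 MPa

32.6


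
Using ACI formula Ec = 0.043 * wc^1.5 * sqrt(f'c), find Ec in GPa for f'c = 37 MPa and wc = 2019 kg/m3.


Ec = 0.043 * 2019^1.5 * sqrt(37) / 1000
= 23.73 GPa

23.73


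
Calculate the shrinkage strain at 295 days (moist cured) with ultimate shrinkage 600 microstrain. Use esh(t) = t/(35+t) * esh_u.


esh(295) = 295 / (35 + 295) * 600
= 295 / 330 * 600
= 536.4 microstrain

536.4


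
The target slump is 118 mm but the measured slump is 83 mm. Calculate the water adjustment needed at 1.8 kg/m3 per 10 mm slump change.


Difference = 118 - 83 = 35 mm
Water adjustment = 35 * 1.8 / 10 = 6.3 kg/m3

6.3


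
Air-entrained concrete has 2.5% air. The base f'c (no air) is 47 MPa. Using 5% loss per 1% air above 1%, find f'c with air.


Strength loss = (2.5 - 1) * 5 = 7.5%
f'c = 47 * (1 - 7.5/100)
= 43.48 MPa

43.48


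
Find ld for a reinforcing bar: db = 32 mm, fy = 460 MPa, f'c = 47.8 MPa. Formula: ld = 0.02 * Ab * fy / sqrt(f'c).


Ab = pi * 32^2 / 4 = 804.248 mm2
ld = 0.02 * 804.248 * 460 / sqrt(47.8)
= 1070.2 mm

1070.2


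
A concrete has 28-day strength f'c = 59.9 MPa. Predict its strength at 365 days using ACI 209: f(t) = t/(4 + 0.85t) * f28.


f(365) = 365 / (4 + 0.85 * 365) * 59.9
= 365 / 314.25 * 59.9
= 69.57 MPa

69.57


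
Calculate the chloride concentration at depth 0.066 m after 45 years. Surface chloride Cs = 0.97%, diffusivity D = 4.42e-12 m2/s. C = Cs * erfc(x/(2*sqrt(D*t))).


t_seconds = 45 * 365.25 * 24 * 3600 = 1420092000.0 s
arg = 0.066 / (2 * sqrt(4.42e-12 * 1420092000.0))
= 0.4165
erfc(0.4165) = 0.5558
C = 0.97 * 0.5558 = 0.5391%

0.5391


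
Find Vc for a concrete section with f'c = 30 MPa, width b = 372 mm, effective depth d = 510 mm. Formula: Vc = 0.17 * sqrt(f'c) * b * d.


Vc = 0.17 * sqrt(30) * 372 * 510 / 1000
= 176.65 kN

176.65


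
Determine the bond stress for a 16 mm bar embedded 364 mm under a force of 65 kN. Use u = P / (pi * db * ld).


u = P / (pi * db * ld)
= 65 * 1000 / (pi * 16 * 364)
= 3.553 MPa

3.553


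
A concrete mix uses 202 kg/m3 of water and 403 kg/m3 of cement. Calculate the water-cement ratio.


w/c = water / cement
w/c = 202 / 403 = 0.501

0.501


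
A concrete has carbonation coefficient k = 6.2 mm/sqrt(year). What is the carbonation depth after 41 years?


depth = k * sqrt(t)
= 6.2 * sqrt(41)
= 39.7 mm

39.7


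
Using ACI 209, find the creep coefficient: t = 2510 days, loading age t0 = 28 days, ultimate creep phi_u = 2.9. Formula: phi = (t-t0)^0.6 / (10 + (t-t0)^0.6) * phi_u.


dt = 2510 - 28 = 2482
phi = 2482^0.6 / (10 + 2482^0.6) * 2.9
= 2.656

2.656


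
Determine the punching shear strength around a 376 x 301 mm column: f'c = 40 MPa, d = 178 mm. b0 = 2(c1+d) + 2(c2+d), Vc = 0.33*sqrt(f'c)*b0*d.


b0 = 2*(376 + 178) + 2*(301 + 178) = 2066 mm
Vc = 0.33 * sqrt(40) * 2066 * 178 / 1000
= 767.53 kN

767.53


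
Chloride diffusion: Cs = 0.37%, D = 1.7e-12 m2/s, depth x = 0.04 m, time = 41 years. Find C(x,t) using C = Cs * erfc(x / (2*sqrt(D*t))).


t_seconds = 41 * 365.25 * 24 * 3600 = 1293861600.0 s
arg = 0.04 / (2 * sqrt(1.7e-12 * 1293861600.0))
= 0.4264
erfc(0.4264) = 0.5465
C = 0.37 * 0.5465 = 0.2022%

0.2022


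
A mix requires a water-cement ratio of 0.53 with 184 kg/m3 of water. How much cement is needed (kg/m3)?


Cement = water / (w/c)
= 184 / 0.53
= 347.2 kg/m3

347.2


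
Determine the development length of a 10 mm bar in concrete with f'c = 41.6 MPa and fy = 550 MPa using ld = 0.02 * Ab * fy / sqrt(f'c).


Ab = pi * 10^2 / 4 = 78.54 mm2
ld = 0.02 * 78.54 * 550 / sqrt(41.6)
= 133.9 mm

133.9


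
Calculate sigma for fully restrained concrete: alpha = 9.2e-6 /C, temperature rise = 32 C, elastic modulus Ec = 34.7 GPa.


sigma = alpha * dT * Ec
= 9.2e-6 * 32 * 34.7 * 1000
= 10.216 MPa

10.216


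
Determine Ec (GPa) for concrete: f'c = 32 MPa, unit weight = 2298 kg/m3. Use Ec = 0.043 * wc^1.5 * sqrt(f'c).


Ec = 0.043 * 2298^1.5 * sqrt(32) / 1000
= 26.8 GPa

26.8


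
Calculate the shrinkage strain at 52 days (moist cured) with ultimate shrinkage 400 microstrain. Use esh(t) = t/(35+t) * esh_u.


esh(52) = 52 / (35 + 52) * 400
= 52 / 87 * 400
= 239.1 microstrain

239.1


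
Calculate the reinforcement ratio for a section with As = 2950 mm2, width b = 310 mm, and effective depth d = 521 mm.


rho = As / (b * d)
= 2950 / (310 * 521)
= 0.0183

0.0183


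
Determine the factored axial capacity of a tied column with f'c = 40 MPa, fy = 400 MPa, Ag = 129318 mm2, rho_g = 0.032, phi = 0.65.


Ast = rho * Ag = 0.032 * 129318 = 4138.176 mm2
phi*Pn = 0.65 * 0.80 * (0.85 * 40 * (129318 - 4138.176) + 400 * 4138.176) / 1000
= 3073.92 kN

3073.92


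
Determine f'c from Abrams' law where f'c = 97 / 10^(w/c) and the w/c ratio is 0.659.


f'c = 97 / 10^0.659
= 97 / 4.56
= 21.27 MPa

21.27


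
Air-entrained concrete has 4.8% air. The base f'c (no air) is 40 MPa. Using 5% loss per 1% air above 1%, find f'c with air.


Strength loss = (4.8 - 1) * 5 = 19.0%
f'c = 40 * (1 - 19.0/100)
= 32.4 MPa

32.4


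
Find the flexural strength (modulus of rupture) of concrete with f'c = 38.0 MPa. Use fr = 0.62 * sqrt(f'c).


fr = 0.62 * sqrt(38.0)
= 3.822 MPa

3.822


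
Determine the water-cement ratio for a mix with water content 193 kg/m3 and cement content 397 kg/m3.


w/c = water / cement
w/c = 193 / 397 = 0.486

0.486


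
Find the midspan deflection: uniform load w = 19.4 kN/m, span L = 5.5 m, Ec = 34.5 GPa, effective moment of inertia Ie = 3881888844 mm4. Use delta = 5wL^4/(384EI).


Convert: L = 5.5 m = 5500 mm, Ec = 34.5 GPa = 34500 MPa
delta = 5 * 19.4 * 5500^4 / (384 * 34500 * 3881888844)
= 1.73 mm

1.73


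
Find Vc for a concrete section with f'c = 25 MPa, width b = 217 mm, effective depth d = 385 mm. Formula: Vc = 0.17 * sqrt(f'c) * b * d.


Vc = 0.17 * sqrt(25) * 217 * 385 / 1000
= 71.01 kN

71.01


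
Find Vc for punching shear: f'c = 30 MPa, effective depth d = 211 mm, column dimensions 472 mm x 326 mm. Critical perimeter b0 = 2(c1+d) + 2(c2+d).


b0 = 2*(472 + 211) + 2*(326 + 211) = 2440 mm
Vc = 0.33 * sqrt(30) * 2440 * 211 / 1000
= 930.57 kN

930.57


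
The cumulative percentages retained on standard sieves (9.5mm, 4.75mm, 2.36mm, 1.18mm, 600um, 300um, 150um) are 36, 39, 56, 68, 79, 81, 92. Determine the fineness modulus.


FM = sum(cumulative % retained) / 100
= 451 / 100
= 4.51

4.51


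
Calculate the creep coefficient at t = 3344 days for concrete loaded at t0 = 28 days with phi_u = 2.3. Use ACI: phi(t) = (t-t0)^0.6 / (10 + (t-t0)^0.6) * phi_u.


dt = 3344 - 28 = 3316
phi = 3316^0.6 / (10 + 3316^0.6) * 2.3
= 2.135

2.135


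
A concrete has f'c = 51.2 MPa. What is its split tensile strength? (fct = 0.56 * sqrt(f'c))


fct = 0.56 * sqrt(51.2)
= 0.56 * 7.155
= 4.007 MPa

4.007


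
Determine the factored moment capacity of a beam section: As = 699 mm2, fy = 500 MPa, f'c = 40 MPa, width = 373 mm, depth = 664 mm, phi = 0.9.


a = As * fy / (0.85 * f'c * b)
= 699 * 500 / (0.85 * 40 * 373)
= 27.5587 mm
Mn = As * fy * (d - a/2) / 10^6
= 227.2521 kN-m
phi*Mn = 0.9 * 227.2521 = 204.53 kN-m

204.53


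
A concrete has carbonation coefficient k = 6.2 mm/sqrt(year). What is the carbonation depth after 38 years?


depth = k * sqrt(t)
= 6.2 * sqrt(38)
= 38.22 mm

38.22


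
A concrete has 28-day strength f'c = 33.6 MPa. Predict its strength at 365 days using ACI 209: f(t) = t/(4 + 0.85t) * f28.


f(365) = 365 / (4 + 0.85 * 365) * 33.6
= 365 / 314.25 * 33.6
= 39.03 MPa

39.03


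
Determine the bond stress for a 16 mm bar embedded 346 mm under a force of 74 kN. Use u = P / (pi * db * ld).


u = P / (pi * db * ld)
= 74 * 1000 / (pi * 16 * 346)
= 4.255 MPa

4.255


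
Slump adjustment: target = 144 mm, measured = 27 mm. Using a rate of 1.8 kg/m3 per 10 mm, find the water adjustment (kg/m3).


Difference = 144 - 27 = 117 mm
Water adjustment = 117 * 1.8 / 10 = 21.1 kg/m3

21.1


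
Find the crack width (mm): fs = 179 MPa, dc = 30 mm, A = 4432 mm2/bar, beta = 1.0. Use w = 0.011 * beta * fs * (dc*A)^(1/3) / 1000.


w = 0.011 * beta * fs * (dc * A)^(1/3) / 1000
= 0.011 * 1.0 * 179 * (30 * 4432)^(1/3) / 1000
= 0.1 mm

0.1


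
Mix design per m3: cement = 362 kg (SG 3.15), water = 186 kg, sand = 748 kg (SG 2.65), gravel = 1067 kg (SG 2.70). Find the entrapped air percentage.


Vol cement = 362 / (3.15 * 1000) = 0.114921 m3
Vol water = 186 / 1000 = 0.186 m3
Vol sand = 748 / (2.65 * 1000) = 0.282264 m3
Vol gravel = 1067 / (2.70 * 1000) = 0.395185 m3
Total solid + water volume = 0.97837 m3
Air = (1 - 0.97837) * 100 = 2.16%

2.16


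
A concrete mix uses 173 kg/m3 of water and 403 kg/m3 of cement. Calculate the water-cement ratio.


w/c = water / cement
w/c = 173 / 403 = 0.429

0.429


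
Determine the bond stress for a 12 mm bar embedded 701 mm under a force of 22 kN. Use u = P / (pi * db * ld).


u = P / (pi * db * ld)
= 22 * 1000 / (pi * 12 * 701)
= 0.832 MPa

0.832


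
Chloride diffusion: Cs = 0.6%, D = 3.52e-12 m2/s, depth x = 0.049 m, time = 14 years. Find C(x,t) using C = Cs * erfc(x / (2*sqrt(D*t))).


t_seconds = 14 * 365.25 * 24 * 3600 = 441806400.0 s
arg = 0.049 / (2 * sqrt(3.52e-12 * 441806400.0))
= 0.6213
erfc(0.6213) = 0.3796
C = 0.6 * 0.3796 = 0.2278%

0.2278


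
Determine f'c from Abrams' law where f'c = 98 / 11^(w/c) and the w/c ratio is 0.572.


f'c = 98 / 11^0.572
= 98 / 3.942
= 24.86 MPa

24.86


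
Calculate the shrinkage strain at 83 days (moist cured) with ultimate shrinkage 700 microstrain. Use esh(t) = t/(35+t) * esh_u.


esh(83) = 83 / (35 + 83) * 700
= 83 / 118 * 700
= 492.4 microstrain

492.4


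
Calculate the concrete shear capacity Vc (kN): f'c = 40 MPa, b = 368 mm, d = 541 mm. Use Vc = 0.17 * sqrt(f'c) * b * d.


Vc = 0.17 * sqrt(40) * 368 * 541 / 1000
= 214.05 kN

214.05


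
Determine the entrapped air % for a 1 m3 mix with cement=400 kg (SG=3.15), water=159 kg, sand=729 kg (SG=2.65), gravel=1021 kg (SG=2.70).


Vol cement = 400 / (3.15 * 1000) = 0.126984 m3
Vol water = 159 / 1000 = 0.159 m3
Vol sand = 729 / (2.65 * 1000) = 0.275094 m3
Vol gravel = 1021 / (2.70 * 1000) = 0.378148 m3
Total solid + water volume = 0.939227 m3
Air = (1 - 0.939227) * 100 = 6.08%

6.08


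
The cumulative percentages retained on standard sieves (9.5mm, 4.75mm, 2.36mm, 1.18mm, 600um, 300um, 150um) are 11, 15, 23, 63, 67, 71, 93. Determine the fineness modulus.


FM = sum(cumulative % retained) / 100
= 343 / 100
= 3.43

3.43


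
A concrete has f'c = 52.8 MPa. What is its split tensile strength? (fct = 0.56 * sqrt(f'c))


fct = 0.56 * sqrt(52.8)
= 0.56 * 7.266
= 4.069 MPa

4.069


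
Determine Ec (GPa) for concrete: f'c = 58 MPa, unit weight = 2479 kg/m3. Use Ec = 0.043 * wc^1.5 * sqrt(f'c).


Ec = 0.043 * 2479^1.5 * sqrt(58) / 1000
= 40.42 GPa

40.42


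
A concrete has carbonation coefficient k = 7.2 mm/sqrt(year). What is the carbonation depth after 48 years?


depth = k * sqrt(t)
= 7.2 * sqrt(48)
= 49.88 mm

49.88


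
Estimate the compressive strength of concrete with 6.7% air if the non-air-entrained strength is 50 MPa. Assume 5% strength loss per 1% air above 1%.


Strength loss = (6.7 - 1) * 5 = 28.5%
f'c = 50 * (1 - 28.5/100)
= 35.75 MPa

35.75


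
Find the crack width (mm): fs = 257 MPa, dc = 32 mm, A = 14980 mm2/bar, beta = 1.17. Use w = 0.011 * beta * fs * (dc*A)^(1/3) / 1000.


w = 0.011 * beta * fs * (dc * A)^(1/3) / 1000
= 0.011 * 1.17 * 257 * (32 * 14980)^(1/3) / 1000
= 0.259 mm

0.259


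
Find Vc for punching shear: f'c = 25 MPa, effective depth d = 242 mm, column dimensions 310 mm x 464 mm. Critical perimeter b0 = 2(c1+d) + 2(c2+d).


b0 = 2*(310 + 242) + 2*(464 + 242) = 2516 mm
Vc = 0.33 * sqrt(25) * 2516 * 242 / 1000
= 1004.64 kN

1004.64


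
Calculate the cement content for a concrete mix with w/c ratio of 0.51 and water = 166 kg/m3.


Cement = water / (w/c)
= 166 / 0.51
= 325.5 kg/m3

325.5


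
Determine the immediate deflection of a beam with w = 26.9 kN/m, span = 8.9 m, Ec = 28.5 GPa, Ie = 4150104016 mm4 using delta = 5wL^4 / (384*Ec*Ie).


Convert: L = 8.9 m = 8900 mm, Ec = 28.5 GPa = 28500 MPa
delta = 5 * 26.9 * 8900^4 / (384 * 28500 * 4150104016)
= 18.58 mm

18.58


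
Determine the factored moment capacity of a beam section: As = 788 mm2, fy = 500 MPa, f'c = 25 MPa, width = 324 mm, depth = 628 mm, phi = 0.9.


a = As * fy / (0.85 * f'c * b)
= 788 * 500 / (0.85 * 25 * 324)
= 57.2259 mm
Mn = As * fy * (d - a/2) / 10^6
= 236.1585 kN-m
phi*Mn = 0.9 * 236.1585 = 212.54 kN-m

212.54


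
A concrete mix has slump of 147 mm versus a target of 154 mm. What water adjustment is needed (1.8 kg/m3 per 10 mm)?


Difference = 154 - 147 = 7 mm
Water adjustment = 7 * 1.8 / 10 = 1.3 kg/m3

1.3


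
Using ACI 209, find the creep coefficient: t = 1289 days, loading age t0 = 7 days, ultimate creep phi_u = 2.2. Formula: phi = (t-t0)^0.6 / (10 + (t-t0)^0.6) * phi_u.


dt = 1289 - 7 = 1282
phi = 1282^0.6 / (10 + 1282^0.6) * 2.2
= 1.936

1.936


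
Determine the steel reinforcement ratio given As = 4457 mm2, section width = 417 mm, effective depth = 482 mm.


rho = As / (b * d)
= 4457 / (417 * 482)
= 0.0222

0.0222


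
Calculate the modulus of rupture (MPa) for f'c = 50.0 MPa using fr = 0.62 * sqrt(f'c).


fr = 0.62 * sqrt(50.0)
= 4.384 MPa

4.384


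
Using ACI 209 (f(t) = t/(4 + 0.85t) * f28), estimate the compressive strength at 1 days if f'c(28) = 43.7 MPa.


f(1) = 1 / (4 + 0.85 * 1) * 43.7
= 1 / 4.85 * 43.7
= 9.01 MPa

9.01


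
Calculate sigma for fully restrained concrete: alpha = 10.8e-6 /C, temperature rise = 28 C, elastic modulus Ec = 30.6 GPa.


sigma = alpha * dT * Ec
= 10.8e-6 * 28 * 30.6 * 1000
= 9.253 MPa

9.253


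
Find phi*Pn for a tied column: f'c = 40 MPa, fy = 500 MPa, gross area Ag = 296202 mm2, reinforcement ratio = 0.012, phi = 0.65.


Ast = rho * Ag = 0.012 * 296202 = 3554.424 mm2
phi*Pn = 0.65 * 0.80 * (0.85 * 40 * (296202 - 3554.424) + 500 * 3554.424) / 1000
= 6098.16 kN

6098.16


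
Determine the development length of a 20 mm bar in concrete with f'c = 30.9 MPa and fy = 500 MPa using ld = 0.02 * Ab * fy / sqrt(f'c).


Ab = pi * 20^2 / 4 = 314.159 mm2
ld = 0.02 * 314.159 * 500 / sqrt(30.9)
= 565.2 mm

565.2


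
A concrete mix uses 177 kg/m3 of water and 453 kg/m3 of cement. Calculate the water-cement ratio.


w/c = water / cement
w/c = 177 / 453 = 0.391

0.391


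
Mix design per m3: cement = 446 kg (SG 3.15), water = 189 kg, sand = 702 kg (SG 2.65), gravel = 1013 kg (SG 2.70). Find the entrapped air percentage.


Vol cement = 446 / (3.15 * 1000) = 0.141587 m3
Vol water = 189 / 1000 = 0.189 m3
Vol sand = 702 / (2.65 * 1000) = 0.264906 m3
Vol gravel = 1013 / (2.70 * 1000) = 0.375185 m3
Total solid + water volume = 0.970678 m3
Air = (1 - 0.970678) * 100 = 2.93%

2.93


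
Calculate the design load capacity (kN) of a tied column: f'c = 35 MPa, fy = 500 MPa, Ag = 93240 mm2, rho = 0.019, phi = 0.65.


Ast = rho * Ag = 0.019 * 93240 = 1771.56 mm2
phi*Pn = 0.65 * 0.80 * (0.85 * 35 * (93240 - 1771.56) + 500 * 1771.56) / 1000
= 1875.62 kN

1875.62


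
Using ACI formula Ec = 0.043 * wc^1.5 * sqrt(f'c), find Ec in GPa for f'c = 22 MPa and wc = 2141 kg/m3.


Ec = 0.043 * 2141^1.5 * sqrt(22) / 1000
= 19.98 GPa

19.98


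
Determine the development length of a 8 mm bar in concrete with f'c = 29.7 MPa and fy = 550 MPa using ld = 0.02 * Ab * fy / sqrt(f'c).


Ab = pi * 8^2 / 4 = 50.265 mm2
ld = 0.02 * 50.265 * 550 / sqrt(29.7)
= 101.5 mm

101.5


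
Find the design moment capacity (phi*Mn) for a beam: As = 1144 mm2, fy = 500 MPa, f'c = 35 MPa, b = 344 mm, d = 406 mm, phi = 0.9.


a = As * fy / (0.85 * f'c * b)
= 1144 * 500 / (0.85 * 35 * 344)
= 55.8921 mm
Mn = As * fy * (d - a/2) / 10^6
= 216.2469 kN-m
phi*Mn = 0.9 * 216.2469 = 194.62 kN-m

194.62


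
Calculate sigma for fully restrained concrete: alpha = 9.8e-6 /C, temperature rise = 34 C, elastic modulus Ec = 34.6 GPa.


sigma = alpha * dT * Ec
= 9.8e-6 * 34 * 34.6 * 1000
= 11.529 MPa

11.529


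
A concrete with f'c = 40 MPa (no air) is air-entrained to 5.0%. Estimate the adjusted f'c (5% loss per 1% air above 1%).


Strength loss = (5.0 - 1) * 5 = 20.0%
f'c = 40 * (1 - 20.0/100)
= 32.0 MPa

32.0


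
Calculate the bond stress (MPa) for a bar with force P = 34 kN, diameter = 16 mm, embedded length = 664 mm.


u = P / (pi * db * ld)
= 34 * 1000 / (pi * 16 * 664)
= 1.019 MPa

1.019


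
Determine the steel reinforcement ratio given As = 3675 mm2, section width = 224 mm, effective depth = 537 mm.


rho = As / (b * d)
= 3675 / (224 * 537)
= 0.0306

0.0306


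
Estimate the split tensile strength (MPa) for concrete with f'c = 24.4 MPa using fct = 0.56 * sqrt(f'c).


fct = 0.56 * sqrt(24.4)
= 0.56 * 4.94
= 2.766 MPa

2.766


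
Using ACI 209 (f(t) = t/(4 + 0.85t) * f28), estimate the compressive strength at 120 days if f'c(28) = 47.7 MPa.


f(120) = 120 / (4 + 0.85 * 120) * 47.7
= 120 / 106.0 * 47.7
= 54.0 MPa

54.0


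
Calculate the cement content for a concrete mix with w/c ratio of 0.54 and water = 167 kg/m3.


Cement = water / (w/c)
= 167 / 0.54
= 309.3 kg/m3

309.3


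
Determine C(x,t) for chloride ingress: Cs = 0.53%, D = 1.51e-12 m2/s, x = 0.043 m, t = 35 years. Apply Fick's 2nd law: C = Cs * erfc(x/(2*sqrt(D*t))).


t_seconds = 35 * 365.25 * 24 * 3600 = 1104516000.0 s
arg = 0.043 / (2 * sqrt(1.51e-12 * 1104516000.0))
= 0.5265
erfc(0.5265) = 0.4566
C = 0.53 * 0.4566 = 0.242%

0.242


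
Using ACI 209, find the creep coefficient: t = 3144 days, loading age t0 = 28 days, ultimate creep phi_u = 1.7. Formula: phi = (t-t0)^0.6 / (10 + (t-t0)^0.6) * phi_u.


dt = 3144 - 28 = 3116
phi = 3116^0.6 / (10 + 3116^0.6) * 1.7
= 1.574

1.574


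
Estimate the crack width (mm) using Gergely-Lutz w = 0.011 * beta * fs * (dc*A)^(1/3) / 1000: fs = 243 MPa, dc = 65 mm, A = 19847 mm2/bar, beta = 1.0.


w = 0.011 * beta * fs * (dc * A)^(1/3) / 1000
= 0.011 * 1.0 * 243 * (65 * 19847)^(1/3) / 1000
= 0.291 mm

0.291


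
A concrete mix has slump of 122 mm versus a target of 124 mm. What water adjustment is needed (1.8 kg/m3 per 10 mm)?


Difference = 124 - 122 = 2 mm
Water adjustment = 2 * 1.8 / 10 = 0.4 kg/m3

0.4


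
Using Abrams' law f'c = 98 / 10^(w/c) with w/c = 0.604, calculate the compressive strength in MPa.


f'c = 98 / 10^0.604
= 98 / 4.018
= 24.39 MPa

24.39


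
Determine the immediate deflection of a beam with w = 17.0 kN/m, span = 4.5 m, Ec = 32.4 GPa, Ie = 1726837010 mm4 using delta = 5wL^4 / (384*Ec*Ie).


Convert: L = 4.5 m = 4500 mm, Ec = 32.4 GPa = 32400 MPa
delta = 5 * 17.0 * 4500^4 / (384 * 32400 * 1726837010)
= 1.62 mm

1.62


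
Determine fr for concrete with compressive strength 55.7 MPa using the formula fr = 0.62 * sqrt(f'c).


fr = 0.62 * sqrt(55.7)
= 4.627 MPa

4.627


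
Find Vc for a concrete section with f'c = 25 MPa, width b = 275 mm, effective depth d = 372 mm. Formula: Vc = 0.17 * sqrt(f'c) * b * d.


Vc = 0.17 * sqrt(25) * 275 * 372 / 1000
= 86.96 kN

86.96


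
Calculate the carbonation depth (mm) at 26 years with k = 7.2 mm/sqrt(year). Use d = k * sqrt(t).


depth = k * sqrt(t)
= 7.2 * sqrt(26)
= 36.71 mm

36.71


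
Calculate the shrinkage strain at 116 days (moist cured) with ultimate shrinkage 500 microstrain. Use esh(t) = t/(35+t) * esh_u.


esh(116) = 116 / (35 + 116) * 500
= 116 / 151 * 500
= 384.1 microstrain

384.1


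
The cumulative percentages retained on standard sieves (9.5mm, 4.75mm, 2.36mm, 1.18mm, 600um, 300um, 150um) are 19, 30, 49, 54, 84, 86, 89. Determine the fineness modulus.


FM = sum(cumulative % retained) / 100
= 411 / 100
= 4.11

4.11


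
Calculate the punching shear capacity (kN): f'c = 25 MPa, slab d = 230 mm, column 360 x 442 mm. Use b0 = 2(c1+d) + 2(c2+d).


b0 = 2*(360 + 230) + 2*(442 + 230) = 2524 mm
Vc = 0.33 * sqrt(25) * 2524 * 230 / 1000
= 957.86 kN

957.86


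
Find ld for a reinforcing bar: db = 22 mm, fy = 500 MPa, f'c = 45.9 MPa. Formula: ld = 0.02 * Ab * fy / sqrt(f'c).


Ab = pi * 22^2 / 4 = 380.133 mm2
ld = 0.02 * 380.133 * 500 / sqrt(45.9)
= 561.1 mm

561.1


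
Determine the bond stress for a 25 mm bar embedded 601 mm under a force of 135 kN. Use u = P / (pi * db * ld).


u = P / (pi * db * ld)
= 135 * 1000 / (pi * 25 * 601)
= 2.86 MPa

2.86


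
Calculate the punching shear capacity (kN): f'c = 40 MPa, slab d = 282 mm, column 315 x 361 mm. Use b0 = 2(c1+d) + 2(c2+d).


b0 = 2*(315 + 282) + 2*(361 + 282) = 2480 mm
Vc = 0.33 * sqrt(40) * 2480 * 282 / 1000
= 1459.64 kN

1459.64


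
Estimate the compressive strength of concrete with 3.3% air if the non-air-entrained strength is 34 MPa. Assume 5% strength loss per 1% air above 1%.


Strength loss = (3.3 - 1) * 5 = 11.5%
f'c = 34 * (1 - 11.5/100)
= 30.09 MPa

30.09


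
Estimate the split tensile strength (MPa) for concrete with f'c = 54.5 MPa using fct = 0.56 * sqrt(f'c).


fct = 0.56 * sqrt(54.5)
= 0.56 * 7.382
= 4.134 MPa

4.134


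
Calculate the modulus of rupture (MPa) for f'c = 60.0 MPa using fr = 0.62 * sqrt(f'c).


fr = 0.62 * sqrt(60.0)
= 4.802 MPa

4.802


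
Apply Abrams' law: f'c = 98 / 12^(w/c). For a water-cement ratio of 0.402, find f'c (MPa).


f'c = 98 / 12^0.402
= 98 / 2.715
= 36.09 MPa

36.09


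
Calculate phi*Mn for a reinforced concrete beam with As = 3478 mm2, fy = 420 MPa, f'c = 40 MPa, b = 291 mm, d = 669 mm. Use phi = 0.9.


a = As * fy / (0.85 * f'c * b)
= 3478 * 420 / (0.85 * 40 * 291)
= 147.641 mm
Mn = As * fy * (d - a/2) / 10^6
= 869.4144 kN-m
phi*Mn = 0.9 * 869.4144 = 782.47 kN-m

782.47


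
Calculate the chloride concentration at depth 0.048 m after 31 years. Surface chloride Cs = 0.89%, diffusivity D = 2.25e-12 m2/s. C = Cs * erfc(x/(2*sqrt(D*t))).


t_seconds = 31 * 365.25 * 24 * 3600 = 978285600.0 s
arg = 0.048 / (2 * sqrt(2.25e-12 * 978285600.0))
= 0.5115
erfc(0.5115) = 0.4694
C = 0.89 * 0.4694 = 0.4178%

0.4178


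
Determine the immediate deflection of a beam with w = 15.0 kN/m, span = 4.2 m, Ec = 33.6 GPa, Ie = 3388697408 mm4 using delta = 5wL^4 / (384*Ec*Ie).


Convert: L = 4.2 m = 4200 mm, Ec = 33.6 GPa = 33600 MPa
delta = 5 * 15.0 * 4200^4 / (384 * 33600 * 3388697408)
= 0.53 mm

0.53


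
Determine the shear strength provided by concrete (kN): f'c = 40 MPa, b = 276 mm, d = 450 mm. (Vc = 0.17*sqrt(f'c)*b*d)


Vc = 0.17 * sqrt(40) * 276 * 450 / 1000
= 133.54 kN

133.54


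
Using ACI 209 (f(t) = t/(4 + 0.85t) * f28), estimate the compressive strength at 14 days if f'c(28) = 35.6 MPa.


f(14) = 14 / (4 + 0.85 * 14) * 35.6
= 14 / 15.9 * 35.6
= 31.35 MPa

31.35


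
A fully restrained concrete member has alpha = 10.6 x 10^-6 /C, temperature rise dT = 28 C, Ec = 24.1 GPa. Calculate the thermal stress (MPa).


sigma = alpha * dT * Ec
= 10.6e-6 * 28 * 24.1 * 1000
= 7.153 MPa

7.153


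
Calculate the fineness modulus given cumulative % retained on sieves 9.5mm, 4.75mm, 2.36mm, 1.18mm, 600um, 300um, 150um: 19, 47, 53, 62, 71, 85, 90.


FM = sum(cumulative % retained) / 100
= 427 / 100
= 4.27

4.27


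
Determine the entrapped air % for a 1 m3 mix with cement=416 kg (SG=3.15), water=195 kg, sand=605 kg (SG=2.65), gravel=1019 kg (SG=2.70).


Vol cement = 416 / (3.15 * 1000) = 0.132063 m3
Vol water = 195 / 1000 = 0.195 m3
Vol sand = 605 / (2.65 * 1000) = 0.228302 m3
Vol gravel = 1019 / (2.70 * 1000) = 0.377407 m3
Total solid + water volume = 0.932773 m3
Air = (1 - 0.932773) * 100 = 6.72%

6.72


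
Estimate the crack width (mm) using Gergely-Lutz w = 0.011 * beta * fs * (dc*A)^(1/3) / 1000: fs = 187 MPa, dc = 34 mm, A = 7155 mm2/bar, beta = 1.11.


w = 0.011 * beta * fs * (dc * A)^(1/3) / 1000
= 0.011 * 1.11 * 187 * (34 * 7155)^(1/3) / 1000
= 0.143 mm

0.143


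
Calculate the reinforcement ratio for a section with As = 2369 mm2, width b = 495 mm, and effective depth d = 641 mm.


rho = As / (b * d)
= 2369 / (495 * 641)
= 0.0075

0.0075


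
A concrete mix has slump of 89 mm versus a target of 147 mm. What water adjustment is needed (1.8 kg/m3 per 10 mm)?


Difference = 147 - 89 = 58 mm
Water adjustment = 58 * 1.8 / 10 = 10.4 kg/m3

10.4


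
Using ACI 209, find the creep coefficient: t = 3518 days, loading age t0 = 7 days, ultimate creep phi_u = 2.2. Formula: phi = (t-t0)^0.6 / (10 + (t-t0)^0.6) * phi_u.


dt = 3518 - 7 = 3511
phi = 3511^0.6 / (10 + 3511^0.6) * 2.2
= 2.047

2.047


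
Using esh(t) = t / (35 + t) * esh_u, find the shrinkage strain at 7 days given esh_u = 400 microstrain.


esh(7) = 7 / (35 + 7) * 400
= 7 / 42 * 400
= 66.7 microstrain

66.7


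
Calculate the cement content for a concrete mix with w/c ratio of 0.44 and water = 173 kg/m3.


Cement = water / (w/c)
= 173 / 0.44
= 393.2 kg/m3

393.2


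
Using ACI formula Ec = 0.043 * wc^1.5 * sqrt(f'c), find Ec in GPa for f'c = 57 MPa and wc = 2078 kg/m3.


Ec = 0.043 * 2078^1.5 * sqrt(57) / 1000
= 30.75 GPa

30.75


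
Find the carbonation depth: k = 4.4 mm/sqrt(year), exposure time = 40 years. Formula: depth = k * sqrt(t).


depth = k * sqrt(t)
= 4.4 * sqrt(40)
= 27.83 mm

27.83


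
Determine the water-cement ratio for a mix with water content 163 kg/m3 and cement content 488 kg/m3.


w/c = water / cement
w/c = 163 / 488 = 0.334

0.334


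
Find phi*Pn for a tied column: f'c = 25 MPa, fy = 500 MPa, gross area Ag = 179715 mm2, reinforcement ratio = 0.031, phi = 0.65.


Ast = rho * Ag = 0.031 * 179715 = 5571.165 mm2
phi*Pn = 0.65 * 0.80 * (0.85 * 25 * (179715 - 5571.165) + 500 * 5571.165) / 1000
= 3372.79 kN

3372.79


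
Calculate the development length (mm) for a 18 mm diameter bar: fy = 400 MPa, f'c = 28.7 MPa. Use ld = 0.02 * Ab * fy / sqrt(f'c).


Ab = pi * 18^2 / 4 = 254.469 mm2
ld = 0.02 * 254.469 * 400 / sqrt(28.7)
= 380.0 mm

380.0


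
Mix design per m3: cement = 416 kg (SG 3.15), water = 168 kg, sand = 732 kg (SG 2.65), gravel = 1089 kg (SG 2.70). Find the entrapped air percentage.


Vol cement = 416 / (3.15 * 1000) = 0.132063 m3
Vol water = 168 / 1000 = 0.168 m3
Vol sand = 732 / (2.65 * 1000) = 0.276226 m3
Vol gravel = 1089 / (2.70 * 1000) = 0.403333 m3
Total solid + water volume = 0.979623 m3
Air = (1 - 0.979623) * 100 = 2.04%

2.04


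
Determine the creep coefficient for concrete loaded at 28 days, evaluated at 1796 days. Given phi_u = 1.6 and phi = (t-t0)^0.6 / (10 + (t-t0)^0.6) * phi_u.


dt = 1796 - 28 = 1768
phi = 1768^0.6 / (10 + 1768^0.6) * 1.6
= 1.438

1.438


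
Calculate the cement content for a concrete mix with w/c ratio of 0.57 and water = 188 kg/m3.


Cement = water / (w/c)
= 188 / 0.57
= 329.8 kg/m3

329.8


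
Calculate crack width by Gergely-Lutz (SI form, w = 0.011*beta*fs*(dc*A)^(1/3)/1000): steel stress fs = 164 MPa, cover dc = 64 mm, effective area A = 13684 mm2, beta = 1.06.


w = 0.011 * beta * fs * (dc * A)^(1/3) / 1000
= 0.011 * 1.06 * 164 * (64 * 13684)^(1/3) / 1000
= 0.183 mm

0.183


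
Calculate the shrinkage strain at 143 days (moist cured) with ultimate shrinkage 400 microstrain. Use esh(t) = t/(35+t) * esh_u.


esh(143) = 143 / (35 + 143) * 400
= 143 / 178 * 400
= 321.3 microstrain

321.3


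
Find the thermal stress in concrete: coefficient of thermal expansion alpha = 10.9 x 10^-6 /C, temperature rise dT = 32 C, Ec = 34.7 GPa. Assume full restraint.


sigma = alpha * dT * Ec
= 10.9e-6 * 32 * 34.7 * 1000
= 12.103 MPa

12.103


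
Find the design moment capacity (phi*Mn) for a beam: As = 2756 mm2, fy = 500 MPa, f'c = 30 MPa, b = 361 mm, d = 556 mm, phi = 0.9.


a = As * fy / (0.85 * f'c * b)
= 2756 * 500 / (0.85 * 30 * 361)
= 149.6931 mm
Mn = As * fy * (d - a/2) / 10^6
= 663.0294 kN-m
phi*Mn = 0.9 * 663.0294 = 596.73 kN-m

596.73


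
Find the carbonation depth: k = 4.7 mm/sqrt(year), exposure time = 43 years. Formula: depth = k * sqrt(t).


depth = k * sqrt(t)
= 4.7 * sqrt(43)
= 30.82 mm

30.82


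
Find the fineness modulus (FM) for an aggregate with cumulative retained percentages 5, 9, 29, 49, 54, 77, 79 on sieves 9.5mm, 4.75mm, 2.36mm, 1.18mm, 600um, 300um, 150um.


FM = sum(cumulative % retained) / 100
= 302 / 100
= 3.02

3.02


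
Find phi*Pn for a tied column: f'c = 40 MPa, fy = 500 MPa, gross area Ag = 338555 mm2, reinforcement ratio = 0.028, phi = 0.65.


Ast = rho * Ag = 0.028 * 338555 = 9479.54 mm2
phi*Pn = 0.65 * 0.80 * (0.85 * 40 * (338555 - 9479.54) + 500 * 9479.54) / 1000
= 8282.73 kN

8282.73


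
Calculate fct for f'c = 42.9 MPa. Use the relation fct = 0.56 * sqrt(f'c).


fct = 0.56 * sqrt(42.9)
= 0.56 * 6.55
= 3.668 MPa

3.668


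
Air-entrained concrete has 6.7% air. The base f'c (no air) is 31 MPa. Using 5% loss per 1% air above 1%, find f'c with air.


Strength loss = (6.7 - 1) * 5 = 28.5%
f'c = 31 * (1 - 28.5/100)
= 22.17 MPa

22.17


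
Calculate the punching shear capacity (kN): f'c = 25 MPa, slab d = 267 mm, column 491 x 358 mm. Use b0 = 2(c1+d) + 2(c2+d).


b0 = 2*(491 + 267) + 2*(358 + 267) = 2766 mm
Vc = 0.33 * sqrt(25) * 2766 * 267 / 1000
= 1218.56 kN

1218.56


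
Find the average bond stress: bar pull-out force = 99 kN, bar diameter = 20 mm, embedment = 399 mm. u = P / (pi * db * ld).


u = P / (pi * db * ld)
= 99 * 1000 / (pi * 20 * 399)
= 3.949 MPa

3.949


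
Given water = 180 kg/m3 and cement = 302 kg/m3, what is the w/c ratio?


w/c = water / cement
w/c = 180 / 302 = 0.596

0.596


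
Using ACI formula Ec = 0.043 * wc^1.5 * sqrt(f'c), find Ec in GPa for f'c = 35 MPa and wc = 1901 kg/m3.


Ec = 0.043 * 1901^1.5 * sqrt(35) / 1000
= 21.09 GPa

21.09


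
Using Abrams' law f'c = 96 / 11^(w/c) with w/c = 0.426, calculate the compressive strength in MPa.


f'c = 96 / 11^0.426
= 96 / 2.777
= 34.57 MPa

34.57


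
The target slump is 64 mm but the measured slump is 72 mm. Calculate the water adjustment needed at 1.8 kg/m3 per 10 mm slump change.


Difference = 64 - 72 = -8 mm
Water adjustment = -8 * 1.8 / 10 = -1.4 kg/m3

-1.4


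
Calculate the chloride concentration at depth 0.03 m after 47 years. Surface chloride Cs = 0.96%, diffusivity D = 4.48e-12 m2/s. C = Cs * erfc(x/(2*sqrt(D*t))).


t_seconds = 47 * 365.25 * 24 * 3600 = 1483207200.0 s
arg = 0.03 / (2 * sqrt(4.48e-12 * 1483207200.0))
= 0.184
erfc(0.184) = 0.7947
C = 0.96 * 0.7947 = 0.7629%

0.7629


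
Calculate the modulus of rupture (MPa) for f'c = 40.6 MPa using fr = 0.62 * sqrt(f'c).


fr = 0.62 * sqrt(40.6)
= 3.951 MPa

3.951


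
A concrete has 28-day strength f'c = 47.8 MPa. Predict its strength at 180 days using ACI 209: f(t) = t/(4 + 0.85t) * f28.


f(180) = 180 / (4 + 0.85 * 180) * 47.8
= 180 / 157.0 * 47.8
= 54.8 MPa

54.8


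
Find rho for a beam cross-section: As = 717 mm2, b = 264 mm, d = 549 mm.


rho = As / (b * d)
= 717 / (264 * 549)
= 0.0049

0.0049


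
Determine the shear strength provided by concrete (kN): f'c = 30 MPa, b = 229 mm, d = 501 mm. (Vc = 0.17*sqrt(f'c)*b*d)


Vc = 0.17 * sqrt(30) * 229 * 501 / 1000
= 106.83 kN

106.83


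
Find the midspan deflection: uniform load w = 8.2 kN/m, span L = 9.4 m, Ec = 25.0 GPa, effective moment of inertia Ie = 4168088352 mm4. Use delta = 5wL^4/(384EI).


Convert: L = 9.4 m = 9400 mm, Ec = 25.0 GPa = 25000 MPa
delta = 5 * 8.2 * 9400^4 / (384 * 25000 * 4168088352)
= 8.0 mm

8.0


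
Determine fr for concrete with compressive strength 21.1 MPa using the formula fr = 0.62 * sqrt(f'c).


fr = 0.62 * sqrt(21.1)
= 2.848 MPa

2.848


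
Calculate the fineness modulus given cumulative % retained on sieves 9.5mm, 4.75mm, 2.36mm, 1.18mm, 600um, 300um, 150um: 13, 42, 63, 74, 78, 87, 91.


FM = sum(cumulative % retained) / 100
= 448 / 100
= 4.48

4.48


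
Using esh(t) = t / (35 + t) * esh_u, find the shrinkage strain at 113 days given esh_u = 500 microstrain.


esh(113) = 113 / (35 + 113) * 500
= 113 / 148 * 500
= 381.8 microstrain

381.8


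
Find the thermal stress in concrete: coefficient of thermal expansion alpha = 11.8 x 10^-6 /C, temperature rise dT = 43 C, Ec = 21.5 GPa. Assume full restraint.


sigma = alpha * dT * Ec
= 11.8e-6 * 43 * 21.5 * 1000
= 10.909 MPa

10.909


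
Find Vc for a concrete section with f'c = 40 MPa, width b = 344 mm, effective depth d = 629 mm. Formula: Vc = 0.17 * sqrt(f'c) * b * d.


Vc = 0.17 * sqrt(40) * 344 * 629 / 1000
= 232.64 kN

232.64


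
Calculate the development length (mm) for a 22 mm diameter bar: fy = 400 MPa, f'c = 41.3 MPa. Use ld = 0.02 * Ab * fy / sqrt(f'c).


Ab = pi * 22^2 / 4 = 380.133 mm2
ld = 0.02 * 380.133 * 400 / sqrt(41.3)
= 473.2 mm

473.2


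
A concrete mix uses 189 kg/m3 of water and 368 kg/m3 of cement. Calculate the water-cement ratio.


w/c = water / cement
w/c = 189 / 368 = 0.514

0.514


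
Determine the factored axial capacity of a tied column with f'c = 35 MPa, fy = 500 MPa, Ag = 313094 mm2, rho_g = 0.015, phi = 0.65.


Ast = rho * Ag = 0.015 * 313094 = 4696.41 mm2
phi*Pn = 0.65 * 0.80 * (0.85 * 35 * (313094 - 4696.41) + 500 * 4696.41) / 1000
= 5991.98 kN

5991.98


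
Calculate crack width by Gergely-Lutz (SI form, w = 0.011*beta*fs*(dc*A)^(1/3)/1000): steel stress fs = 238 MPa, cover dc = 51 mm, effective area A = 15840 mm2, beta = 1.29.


w = 0.011 * beta * fs * (dc * A)^(1/3) / 1000
= 0.011 * 1.29 * 238 * (51 * 15840)^(1/3) / 1000
= 0.315 mm

0.315


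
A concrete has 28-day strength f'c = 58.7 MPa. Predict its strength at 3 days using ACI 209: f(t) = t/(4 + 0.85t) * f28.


f(3) = 3 / (4 + 0.85 * 3) * 58.7
= 3 / 6.55 * 58.7
= 26.89 MPa

26.89


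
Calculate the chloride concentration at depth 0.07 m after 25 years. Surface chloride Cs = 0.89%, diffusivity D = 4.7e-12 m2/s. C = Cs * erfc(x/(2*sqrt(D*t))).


t_seconds = 25 * 365.25 * 24 * 3600 = 788940000.0 s
arg = 0.07 / (2 * sqrt(4.7e-12 * 788940000.0))
= 0.5748
erfc(0.5748) = 0.4163
C = 0.89 * 0.4163 = 0.3705%

0.3705


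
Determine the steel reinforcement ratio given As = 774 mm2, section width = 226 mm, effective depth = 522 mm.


rho = As / (b * d)
= 774 / (226 * 522)
= 0.0066

0.0066


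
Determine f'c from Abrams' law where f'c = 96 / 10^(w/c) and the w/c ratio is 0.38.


f'c = 96 / 10^0.38
= 96 / 2.399
= 40.02 MPa

40.02


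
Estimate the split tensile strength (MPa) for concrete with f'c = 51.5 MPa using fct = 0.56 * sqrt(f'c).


fct = 0.56 * sqrt(51.5)
= 0.56 * 7.176
= 4.019 MPa

4.019


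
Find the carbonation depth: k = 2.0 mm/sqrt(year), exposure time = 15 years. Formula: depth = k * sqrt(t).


depth = k * sqrt(t)
= 2.0 * sqrt(15)
= 7.75 mm

7.75


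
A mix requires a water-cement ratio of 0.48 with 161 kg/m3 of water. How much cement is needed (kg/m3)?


Cement = water / (w/c)
= 161 / 0.48
= 335.4 kg/m3

335.4


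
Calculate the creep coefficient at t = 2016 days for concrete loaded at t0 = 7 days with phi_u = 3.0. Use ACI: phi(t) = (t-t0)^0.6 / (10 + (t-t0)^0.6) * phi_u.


dt = 2016 - 7 = 2009
phi = 2009^0.6 / (10 + 2009^0.6) * 3.0
= 2.717

2.717


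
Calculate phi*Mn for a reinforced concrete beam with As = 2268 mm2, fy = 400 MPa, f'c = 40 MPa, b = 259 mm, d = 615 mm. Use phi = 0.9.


a = As * fy / (0.85 * f'c * b)
= 2268 * 400 / (0.85 * 40 * 259)
= 103.0207 mm
Mn = As * fy * (d - a/2) / 10^6
= 511.1978 kN-m
phi*Mn = 0.9 * 511.1978 = 460.08 kN-m

460.08


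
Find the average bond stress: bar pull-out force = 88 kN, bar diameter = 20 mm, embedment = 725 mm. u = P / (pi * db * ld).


u = P / (pi * db * ld)
= 88 * 1000 / (pi * 20 * 725)
= 1.932 MPa

1.932


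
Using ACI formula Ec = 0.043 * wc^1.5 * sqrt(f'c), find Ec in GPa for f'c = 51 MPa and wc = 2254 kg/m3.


Ec = 0.043 * 2254^1.5 * sqrt(51) / 1000
= 32.86 GPa

32.86


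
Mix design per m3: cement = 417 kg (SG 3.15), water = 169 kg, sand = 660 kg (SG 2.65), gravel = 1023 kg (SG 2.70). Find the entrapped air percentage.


Vol cement = 417 / (3.15 * 1000) = 0.132381 m3
Vol water = 169 / 1000 = 0.169 m3
Vol sand = 660 / (2.65 * 1000) = 0.249057 m3
Vol gravel = 1023 / (2.70 * 1000) = 0.378889 m3
Total solid + water volume = 0.929326 m3
Air = (1 - 0.929326) * 100 = 7.07%

7.07


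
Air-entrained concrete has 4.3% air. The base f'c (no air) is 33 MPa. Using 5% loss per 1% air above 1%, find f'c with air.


Strength loss = (4.3 - 1) * 5 = 16.5%
f'c = 33 * (1 - 16.5/100)
= 27.55 MPa

27.55


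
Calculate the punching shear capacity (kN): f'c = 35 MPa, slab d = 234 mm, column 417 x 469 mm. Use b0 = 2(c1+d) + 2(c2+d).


b0 = 2*(417 + 234) + 2*(469 + 234) = 2708 mm
Vc = 0.33 * sqrt(35) * 2708 * 234 / 1000
= 1237.12 kN

1237.12
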